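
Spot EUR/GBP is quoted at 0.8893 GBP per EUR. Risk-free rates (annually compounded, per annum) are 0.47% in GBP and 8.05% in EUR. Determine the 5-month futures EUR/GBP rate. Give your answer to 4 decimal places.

By covered interest parity, F = S · (1+r_GBP)^T / (1+r_EUR)^T
= 0.8893 × 1.001956 / 1.032786 = 0.8893 × 0.970149
F = 0.8628 GBP per EUR

0.8628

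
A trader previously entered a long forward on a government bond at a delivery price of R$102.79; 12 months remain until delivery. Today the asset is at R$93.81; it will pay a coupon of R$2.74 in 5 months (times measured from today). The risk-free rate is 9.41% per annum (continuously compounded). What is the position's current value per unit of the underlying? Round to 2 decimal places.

-R$2.38

PV(remaining coupons) I = 2.74·e^(−0.0941·5/12) = 2.6346
Current forward F = (S − I)·e^(rT) = (93.81 − 2.6346)·e^(0.0941·12/12) = 91.1754 × 1.098670 = 100.1717
Value (long) = (F − K)·e^(−rT) = (100.1717 − 102.79) × 0.910192 = -2.3832
Value = -R$2.38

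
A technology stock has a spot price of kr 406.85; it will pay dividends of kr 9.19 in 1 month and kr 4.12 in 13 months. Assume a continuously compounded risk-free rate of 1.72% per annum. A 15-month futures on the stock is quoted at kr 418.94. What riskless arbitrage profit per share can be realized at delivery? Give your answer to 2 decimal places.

PV(dividends) I = 9.19·e^(−0.0172·1/12) + 4.12·e^(−0.0172·13/12) = 13.2208
Fair futures F* = (S − I)·e^(rT) = (406.85 − 13.2208)·e^0.021500 = 393.6292 × 1.021733 = 402.1839
Market kr 418.94 > fair 402.1839: forward overpriced → cash-and-carry (borrow at r, buy the stock and collect the dividends, short the forward).
Profit at T = |F_mkt − F*| = |418.94 − 402.1839| = kr 16.76 per share

kr 16.76 per share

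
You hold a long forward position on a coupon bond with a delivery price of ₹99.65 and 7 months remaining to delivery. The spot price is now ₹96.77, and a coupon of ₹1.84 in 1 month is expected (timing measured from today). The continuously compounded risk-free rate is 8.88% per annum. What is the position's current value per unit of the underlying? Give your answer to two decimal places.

₹0.32

PV(remaining coupons) I = 1.84·e^(−0.0888·1/12) = 1.8264
Current forward F = (S − I)·e^(rT) = (96.77 − 1.8264)·e^(0.0888·7/12) = 94.9436 × 1.053165 = 99.9913
Value (long) = (F − K)·e^(−rT) = (99.9913 − 99.65) × 0.949519 = 0.3241
Value = ₹0.32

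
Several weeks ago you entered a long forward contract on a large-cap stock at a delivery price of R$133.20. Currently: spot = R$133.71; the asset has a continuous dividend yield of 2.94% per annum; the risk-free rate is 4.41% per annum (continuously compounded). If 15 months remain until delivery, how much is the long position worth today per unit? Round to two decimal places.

R$2.83

Current fair forward for the remaining 15 months: F = S·e^((r − q)·T), (r − q) = 0.0441 − 0.0294 = 0.0147
F = 133.71 · e^(0.0147 × 15/12) = 133.71 × 1.018545 = 136.1897
Value of long forward = (F − K)·e^(−rT) = (136.1897 − 133.20) · e^(−0.0441·15/12)
= 2.9897 × 0.946367 = 2.83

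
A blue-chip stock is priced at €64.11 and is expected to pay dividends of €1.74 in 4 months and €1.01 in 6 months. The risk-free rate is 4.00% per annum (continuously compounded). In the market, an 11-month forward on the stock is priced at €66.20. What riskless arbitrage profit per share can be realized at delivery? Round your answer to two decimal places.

€2.50 per share

PV(dividends) I = 1.74·e^(−0.0400·4/12) + 1.01·e^(−0.0400·6/12) = 2.7070
Fair forward F* = (S − I)·e^(rT) = (64.11 − 2.7070)·e^0.036667 = 61.4030 × 1.037348 = 63.6963
Market €66.20 > fair 63.6963: forward overpriced → cash-and-carry (borrow at r, buy the stock and collect the dividends, short the forward).
Profit at T = |F_mkt − F*| = |66.20 − 63.6963| = €2.50 per share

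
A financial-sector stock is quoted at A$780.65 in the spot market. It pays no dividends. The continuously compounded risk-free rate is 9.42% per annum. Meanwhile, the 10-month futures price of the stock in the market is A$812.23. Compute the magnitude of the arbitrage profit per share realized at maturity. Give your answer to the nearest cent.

A$32.17 per share

Fair futures: F* = S·e^(carry·T), with carry = r = 0.0942
F* = 780.65 · e^(0.0942 × 10/12) = 780.65 · e^0.078500 = 780.65 × 1.081663 = A$844.4002
Market A$812.23 < fair A$844.4002: forward underpriced → reverse cash-and-carry (short spot, go long the forward).
At maturity, profit = |F_mkt − F*| = |812.23 − 844.4002| = A$32.17 per share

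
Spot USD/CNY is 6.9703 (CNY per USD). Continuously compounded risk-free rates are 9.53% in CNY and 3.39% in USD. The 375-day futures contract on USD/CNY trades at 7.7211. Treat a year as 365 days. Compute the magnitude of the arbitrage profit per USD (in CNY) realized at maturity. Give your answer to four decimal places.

Fair futures: F* = S·e^(carry·T), with carry = (r_CNY − r_USD) = 0.0953 − 0.0339 = 0.0614
F* = 6.9703 · e^(0.0614 × 375/365) = 6.9703 · e^0.063082 = 6.9703 × 1.065114 = 7.4242
Market 7.7211 > fair 7.4242: forward overpriced → cash-and-carry (buy spot, short the forward).
At maturity, profit = |F_mkt − F*| = |7.7211 − 7.4242| = 0.2969 per USD (in CNY)

0.2969 per USD (in CNY)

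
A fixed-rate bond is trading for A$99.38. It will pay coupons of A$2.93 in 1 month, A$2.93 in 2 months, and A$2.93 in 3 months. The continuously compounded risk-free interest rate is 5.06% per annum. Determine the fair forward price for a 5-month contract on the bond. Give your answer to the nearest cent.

A$92.60

PV(coupons) I = 2.93·e^(−0.0506·1/12) + 2.93·e^(−0.0506·2/12) + 2.93·e^(−0.0506·3/12)
I = 2.9177 + 2.9054 + 2.8932 = 8.7163
F = (S − I)·e^(rT) = (99.38 − 8.7163) · e^(0.0506·5/12)
= 90.6637 · e^0.021083 = 90.6637 × 1.021307 = A$92.60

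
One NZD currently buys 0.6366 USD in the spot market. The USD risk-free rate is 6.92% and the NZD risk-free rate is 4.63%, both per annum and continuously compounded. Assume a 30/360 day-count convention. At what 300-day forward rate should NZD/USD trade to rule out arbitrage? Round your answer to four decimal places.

F = S·e^((r_USD − r_NZD)T) = 0.6366 · e^((0.0692 − 0.0463) × 300/360)
= 0.6366 · e^0.019083 = 0.6366 × 1.019266
F = 0.6489 USD per NZD

0.6489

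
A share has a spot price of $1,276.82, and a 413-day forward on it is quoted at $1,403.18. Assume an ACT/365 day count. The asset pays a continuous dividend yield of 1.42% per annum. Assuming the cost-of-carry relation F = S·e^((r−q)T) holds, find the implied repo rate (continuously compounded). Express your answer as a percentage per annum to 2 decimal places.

9.76%

From F = S·e^((r−q)T): (r − q) = ln(F/S)/T
ln(1403.18/1276.82) = ln(1.098965) = 0.094369
(r − q) = 0.094369 / (413/365) = 0.083401
r = ln(F/S)/T + q = 0.083401 + 0.0142 = 0.097601
r = 9.76%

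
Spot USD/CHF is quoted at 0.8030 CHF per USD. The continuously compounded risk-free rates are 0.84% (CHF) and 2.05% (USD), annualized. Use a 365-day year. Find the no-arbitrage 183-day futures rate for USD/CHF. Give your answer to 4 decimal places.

0.7981

F = S·e^((r_CHF − r_USD)T) = 0.8030 · e^((0.0084 − 0.0205) × 183/365)
= 0.8030 · e^-0.006067 = 0.8030 × 0.993951
F = 0.7981 CHF per USD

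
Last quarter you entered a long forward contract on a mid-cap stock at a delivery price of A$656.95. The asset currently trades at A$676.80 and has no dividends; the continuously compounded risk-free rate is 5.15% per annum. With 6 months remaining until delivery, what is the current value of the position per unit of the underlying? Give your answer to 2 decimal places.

A$36.55

Current fair forward for the remaining 6 months: F = S·e^(r·T), r = 0.0515
F = 676.80 · e^(0.0515 × 6/12) = 676.80 × 1.026084 = 694.4537
Value of long forward = (F − K)·e^(−rT) = (694.4537 − 656.95) · e^(−0.0515·6/12)
= 37.5037 × 0.974579 = 36.55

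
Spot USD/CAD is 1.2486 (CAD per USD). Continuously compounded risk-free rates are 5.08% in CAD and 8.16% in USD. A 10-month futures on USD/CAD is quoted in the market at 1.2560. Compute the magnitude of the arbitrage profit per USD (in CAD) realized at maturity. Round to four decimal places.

0.0390 per USD (in CAD)

Fair futures: F* = S·e^(carry·T), with carry = (r_CAD − r_USD) = 0.0508 − 0.0816 = -0.0308
F* = 1.2486 · e^(-0.0308 × 10/12) = 1.2486 · e^-0.025667 = 1.2486 × 0.974660 = 1.2170
Market 1.2560 > fair 1.2170: forward overpriced → cash-and-carry (buy spot, short the forward).
At maturity, profit = |F_mkt − F*| = |1.2560 − 1.2170| = 0.0390 per USD (in CAD)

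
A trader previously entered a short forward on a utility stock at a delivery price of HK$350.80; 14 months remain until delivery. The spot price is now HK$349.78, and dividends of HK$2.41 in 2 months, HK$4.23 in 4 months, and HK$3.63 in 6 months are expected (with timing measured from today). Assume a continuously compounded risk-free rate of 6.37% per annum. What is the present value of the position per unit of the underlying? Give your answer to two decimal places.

-HK$14.06

PV(remaining dividends) I = 2.41·e^(−0.0637·2/12) + 4.23·e^(−0.0637·4/12) + 3.63·e^(−0.0637·6/12) = 10.0419
Current forward F = (S − I)·e^(rT) = (349.78 − 10.0419)·e^(0.0637·14/12) = 339.7381 × 1.077148 = 365.9482
Value (long) = (F − K)·e^(−rT) = (365.9482 − 350.80) × 0.928378 = 14.0633
Short position value = −(long value) = -HK$14.06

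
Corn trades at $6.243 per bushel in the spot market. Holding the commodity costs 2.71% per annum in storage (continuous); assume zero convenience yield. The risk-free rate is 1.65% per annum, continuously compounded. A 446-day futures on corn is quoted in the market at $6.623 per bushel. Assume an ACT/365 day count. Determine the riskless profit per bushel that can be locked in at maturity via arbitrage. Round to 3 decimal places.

Fair futures: F* = S·e^(carry·T), with carry = (r + u) = 0.0165 + 0.0271 = 0.0436
F* = 6.243 · e^(0.0436 × 446/365) = 6.243 · e^0.053276 = 6.243 × 1.054721 = $6.5846
Market $6.623 > fair $6.5846: forward overpriced → cash-and-carry (buy spot, short the forward).
At maturity, profit = |F_mkt − F*| = |6.623 − 6.5846| = $0.038 per bushel

$0.038 per bushel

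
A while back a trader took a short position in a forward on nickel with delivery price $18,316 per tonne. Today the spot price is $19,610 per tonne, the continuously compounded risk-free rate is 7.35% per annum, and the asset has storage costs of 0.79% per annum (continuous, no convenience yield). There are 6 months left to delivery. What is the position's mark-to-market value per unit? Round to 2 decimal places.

-$2032.51 per tonne

Current fair forward for the remaining 6 months: F = S·e^((r + u)·T), (r + u) = 0.0735 + 0.0079 = 0.0814
F = 19610 · e^(0.0814 × 6/12) = 19610 × 1.04153960 = 20424.5916
Value of long forward = (F − K)·e^(−rT) = (20424.5916 − 18316) · e^(−0.0735·6/12)
= 2108.5916 × 0.96391708 = 2032.51
Short position value = −(long value) = -$2032.51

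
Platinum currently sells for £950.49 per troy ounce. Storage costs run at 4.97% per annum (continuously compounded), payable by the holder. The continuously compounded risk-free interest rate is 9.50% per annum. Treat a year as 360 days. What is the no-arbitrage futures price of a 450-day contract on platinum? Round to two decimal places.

£1,138.94 per troy ounce

Net carry = r + u − y = 0.0950 + 0.0497 − 0.0000 = 0.1447
F = S·e^((r+u−y)T) = 950.49 · e^(0.1447 × 450/360) = 950.49 · e^0.180875
= 950.49 × 1.198265 = £1,138.94 per troy ounce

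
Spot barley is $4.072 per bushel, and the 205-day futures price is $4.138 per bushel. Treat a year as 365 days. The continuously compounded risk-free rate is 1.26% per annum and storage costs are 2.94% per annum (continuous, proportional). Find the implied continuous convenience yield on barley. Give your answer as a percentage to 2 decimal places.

F = S·e^((r+u−y)T) ⇒ (r+u−y) = ln(F/S)/T
ln(4.138/4.072) = 0.016078; /T ⇒ 0.028627
y = r + u − ln(F/S)/T = 0.0126 + 0.0294 − 0.028627 = 0.013373
y = 1.34%

1.34%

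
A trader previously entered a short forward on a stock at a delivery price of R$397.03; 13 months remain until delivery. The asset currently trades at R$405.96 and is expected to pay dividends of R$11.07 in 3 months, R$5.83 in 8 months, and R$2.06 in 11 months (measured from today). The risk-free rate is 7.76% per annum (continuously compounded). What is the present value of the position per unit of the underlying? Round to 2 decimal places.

-R$22.63

PV(remaining dividends) I = 11.07·e^(−0.0776·3/12) + 5.83·e^(−0.0776·8/12) + 2.06·e^(−0.0776·11/12) = 18.3119
Current forward F = (S − I)·e^(rT) = (405.96 − 18.3119)·e^(0.0776·13/12) = 387.6481 × 1.087701 = 421.6452
Value (long) = (F − K)·e^(−rT) = (421.6452 − 397.03) × 0.919370 = 22.6305
Short position value = −(long value) = -R$22.63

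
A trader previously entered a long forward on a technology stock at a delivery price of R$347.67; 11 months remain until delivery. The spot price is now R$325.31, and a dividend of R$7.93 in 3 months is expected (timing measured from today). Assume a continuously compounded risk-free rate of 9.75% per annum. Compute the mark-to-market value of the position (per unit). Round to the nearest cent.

PV(remaining dividends) I = 7.93·e^(−0.0975·3/12) = 7.7390
Current forward F = (S − I)·e^(rT) = (325.31 − 7.7390)·e^(0.0975·11/12) = 317.5710 × 1.093491 = 347.2610
Value (long) = (F − K)·e^(−rT) = (347.2610 − 347.67) × 0.914503 = -0.3740
Value = -R$0.37

-R$0.37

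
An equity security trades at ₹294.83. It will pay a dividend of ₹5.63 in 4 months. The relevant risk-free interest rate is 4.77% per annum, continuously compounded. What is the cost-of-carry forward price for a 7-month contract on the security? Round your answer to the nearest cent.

₹297.45

PV(dividends) I = 5.63·e^(−0.0477·4/12)
I = 5.5412
F = (S − I)·e^(rT) = (294.83 − 5.5412) · e^(0.0477·7/12)
= 289.2888 · e^0.027825 = 289.2888 × 1.028216 = ₹297.45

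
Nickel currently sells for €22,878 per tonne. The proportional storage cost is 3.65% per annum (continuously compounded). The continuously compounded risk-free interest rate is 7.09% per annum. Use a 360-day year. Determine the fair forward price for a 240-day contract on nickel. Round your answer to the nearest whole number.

€24,576 per tonne

Net carry = r + u − y = 0.0709 + 0.0365 − 0.0000 = 0.1074
F = S·e^((r+u−y)T) = 22878 · e^(0.1074 × 240/360) = 22878 · e^0.071600
= 22878 × 1.074226 = €24,576 per tonne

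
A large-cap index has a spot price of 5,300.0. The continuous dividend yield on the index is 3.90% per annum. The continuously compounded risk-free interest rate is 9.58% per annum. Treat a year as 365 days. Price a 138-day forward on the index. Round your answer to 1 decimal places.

F = S·e^((r − q)T) = 5300.0 · e^((0.0958 − 0.0390) × 138/365)
= 5300.0 · e^0.021475 = 5300.0 × 1.021707
F = 5,415.0

5,415.0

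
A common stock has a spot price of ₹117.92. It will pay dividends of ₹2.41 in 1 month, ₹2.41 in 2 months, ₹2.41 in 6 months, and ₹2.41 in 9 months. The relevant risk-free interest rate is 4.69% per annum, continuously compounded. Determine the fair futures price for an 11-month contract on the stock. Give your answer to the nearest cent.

₹113.21

PV(dividends) I = 2.41·e^(−0.0469·1/12) + 2.41·e^(−0.0469·2/12) + 2.41·e^(−0.0469·6/12) + 2.41·e^(−0.0469·9/12)
I = 2.4006 + 2.3912 + 2.3541 + 2.3267 = 9.4726
F = (S − I)·e^(rT) = (117.92 − 9.4726) · e^(0.0469·11/12)
= 108.4474 · e^0.042992 = 108.4474 × 1.043930 = ₹113.21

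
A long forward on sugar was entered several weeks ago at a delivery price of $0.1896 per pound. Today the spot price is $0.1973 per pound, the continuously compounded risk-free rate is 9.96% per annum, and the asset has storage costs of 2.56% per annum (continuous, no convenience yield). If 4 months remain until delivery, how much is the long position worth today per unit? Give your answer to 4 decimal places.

Current fair forward for the remaining 4 months: F = S·e^((r + u)·T), (r + u) = 0.0996 + 0.0256 = 0.1252
F = 0.1973 · e^(0.1252 × 4/12) = 0.1973 × 1.042616 = 0.2057
Value of long forward = (F − K)·e^(−rT) = (0.2057 − 0.1896) · e^(−0.0996·4/12)
= 0.0161 × 0.967345 = 0.0156

$0.0156 per pound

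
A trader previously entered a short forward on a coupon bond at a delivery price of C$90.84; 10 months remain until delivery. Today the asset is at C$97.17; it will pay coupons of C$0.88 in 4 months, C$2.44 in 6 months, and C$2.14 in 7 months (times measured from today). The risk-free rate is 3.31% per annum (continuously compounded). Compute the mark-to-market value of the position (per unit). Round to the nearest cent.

PV(remaining coupons) I = 0.88·e^(−0.0331·4/12) + 2.44·e^(−0.0331·6/12) + 2.14·e^(−0.0331·7/12) = 5.3694
Current forward F = (S − I)·e^(rT) = (97.17 − 5.3694)·e^(0.0331·10/12) = 91.8006 × 1.027967 = 94.3680
Value (long) = (F − K)·e^(−rT) = (94.3680 − 90.84) × 0.972794 = 3.4320
Short position value = −(long value) = -C$3.43

-C$3.43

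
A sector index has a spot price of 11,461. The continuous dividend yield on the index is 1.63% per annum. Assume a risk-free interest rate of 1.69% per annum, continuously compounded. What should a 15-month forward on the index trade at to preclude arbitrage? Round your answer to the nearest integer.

11,470

F = S·e^((r − q)T) = 11461 · e^((0.0169 − 0.0163) × 15/12)
= 11461 · e^0.000750 = 11461 × 1.000750
F = 11,470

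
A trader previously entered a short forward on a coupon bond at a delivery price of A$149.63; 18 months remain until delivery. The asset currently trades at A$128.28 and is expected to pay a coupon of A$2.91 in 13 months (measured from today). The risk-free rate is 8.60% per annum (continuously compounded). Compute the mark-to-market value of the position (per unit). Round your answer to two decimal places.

PV(remaining coupons) I = 2.91·e^(−0.0860·13/12) = 2.6511
Current forward F = (S − I)·e^(rT) = (128.28 − 2.6511)·e^(0.0860·18/12) = 125.6289 × 1.137690 = 142.9267
Value (long) = (F − K)·e^(−rT) = (142.9267 − 149.63) × 0.878974 = -5.8920
Short position value = −(long value) = A$5.89

A$5.89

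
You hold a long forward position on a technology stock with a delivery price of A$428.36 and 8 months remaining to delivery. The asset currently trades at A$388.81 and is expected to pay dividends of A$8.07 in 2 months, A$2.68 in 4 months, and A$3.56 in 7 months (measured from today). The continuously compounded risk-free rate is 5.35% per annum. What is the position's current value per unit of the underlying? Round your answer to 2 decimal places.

-A$38.62

PV(remaining dividends) I = 8.07·e^(−0.0535·2/12) + 2.68·e^(−0.0535·4/12) + 3.56·e^(−0.0535·7/12) = 14.0816
Current forward F = (S − I)·e^(rT) = (388.81 − 14.0816)·e^(0.0535·8/12) = 374.7284 × 1.036310 = 388.3348
Value (long) = (F − K)·e^(−rT) = (388.3348 − 428.36) × 0.964962 = -38.6228
Value = -A$38.62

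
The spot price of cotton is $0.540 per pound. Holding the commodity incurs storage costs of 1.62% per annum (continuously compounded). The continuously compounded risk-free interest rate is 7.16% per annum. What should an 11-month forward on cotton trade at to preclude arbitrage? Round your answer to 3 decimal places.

Net carry = r + u − y = 0.0716 + 0.0162 − 0.0000 = 0.0878
F = S·e^((r+u−y)T) = 0.540 · e^(0.0878 × 11/12) = 0.540 · e^0.080483
= 0.540 × 1.083810 = $0.585 per pound

$0.585 per pound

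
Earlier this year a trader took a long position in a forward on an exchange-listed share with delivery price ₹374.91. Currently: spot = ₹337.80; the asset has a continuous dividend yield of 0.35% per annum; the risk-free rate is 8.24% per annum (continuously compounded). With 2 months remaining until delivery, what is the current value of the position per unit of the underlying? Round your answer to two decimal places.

-₹32.19

Current fair forward for the remaining 2 months: F = S·e^((r − q)·T), (r − q) = 0.0824 − 0.0035 = 0.0789
F = 337.80 · e^(0.0789 × 2/12) = 337.80 × 1.013237 = 342.2715
Value of long forward = (F − K)·e^(−rT) = (342.2715 − 374.91) · e^(−0.0824·2/12)
= -32.6385 × 0.986361 = -32.19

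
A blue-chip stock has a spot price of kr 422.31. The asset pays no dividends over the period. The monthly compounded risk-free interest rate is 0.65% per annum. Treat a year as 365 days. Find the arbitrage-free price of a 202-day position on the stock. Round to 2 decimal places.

kr 423.83

F = S · (1+r/12)^(12T)
= 422.31 × 1.003603
F = kr 423.83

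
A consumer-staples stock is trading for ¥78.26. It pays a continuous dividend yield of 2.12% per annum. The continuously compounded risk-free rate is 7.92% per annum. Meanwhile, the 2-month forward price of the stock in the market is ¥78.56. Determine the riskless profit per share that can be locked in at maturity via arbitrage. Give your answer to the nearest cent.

Fair forward: F* = S·e^(carry·T), with carry = (r − q) = 0.0792 − 0.0212 = 0.0580
F* = 78.26 · e^(0.0580 × 2/12) = 78.26 · e^0.009667 = 78.26 × 1.009714 = ¥79.0202
Market ¥78.56 < fair ¥79.0202: forward underpriced → reverse cash-and-carry (short spot, go long the forward).
At maturity, profit = |F_mkt − F*| = |78.56 − 79.0202| = ¥0.46 per share

¥0.46 per share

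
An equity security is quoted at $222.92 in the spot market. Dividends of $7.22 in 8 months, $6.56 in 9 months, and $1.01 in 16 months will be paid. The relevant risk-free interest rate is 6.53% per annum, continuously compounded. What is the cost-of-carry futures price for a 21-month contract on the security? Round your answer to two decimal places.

PV(dividends) I = 7.22·e^(−0.0653·8/12) + 6.56·e^(−0.0653·9/12) + 1.01·e^(−0.0653·16/12)
I = 6.9124 + 6.2465 + 0.9258 = 14.0847
F = (S − I)·e^(rT) = (222.92 − 14.0847) · e^(0.0653·21/12)
= 208.8353 · e^0.114275 = 208.8353 × 1.121060 = $234.12

$234.12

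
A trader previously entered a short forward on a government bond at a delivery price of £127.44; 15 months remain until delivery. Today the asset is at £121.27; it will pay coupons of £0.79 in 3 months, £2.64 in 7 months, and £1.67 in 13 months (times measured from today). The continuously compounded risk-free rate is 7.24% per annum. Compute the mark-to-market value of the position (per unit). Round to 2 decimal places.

-£0.01

PV(remaining coupons) I = 0.79·e^(−0.0724·3/12) + 2.64·e^(−0.0724·7/12) + 1.67·e^(−0.0724·13/12) = 4.8507
Current forward F = (S − I)·e^(rT) = (121.27 − 4.8507)·e^(0.0724·15/12) = 116.4193 × 1.094722 = 127.4468
Value (long) = (F − K)·e^(−rT) = (127.4468 − 127.44) × 0.913474 = 0.0062
Short position value = −(long value) = -£0.01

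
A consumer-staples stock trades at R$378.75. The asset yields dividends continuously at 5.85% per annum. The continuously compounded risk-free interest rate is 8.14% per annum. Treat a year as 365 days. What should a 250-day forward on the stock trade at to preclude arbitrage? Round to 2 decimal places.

F = S·e^((r − q)T) = 378.75 · e^((0.0814 − 0.0585) × 250/365)
= 378.75 · e^0.015685 = 378.75 × 1.015809
F = R$384.74

R$384.74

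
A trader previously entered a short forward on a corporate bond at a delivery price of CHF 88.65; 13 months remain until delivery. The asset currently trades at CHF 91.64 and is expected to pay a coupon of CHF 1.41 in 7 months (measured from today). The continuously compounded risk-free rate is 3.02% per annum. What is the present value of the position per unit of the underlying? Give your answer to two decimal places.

-CHF 4.46

PV(remaining coupons) I = 1.41·e^(−0.0302·7/12) = 1.3854
Current forward F = (S − I)·e^(rT) = (91.64 − 1.3854)·e^(0.0302·13/12) = 90.2546 × 1.033258 = 93.2563
Value (long) = (F − K)·e^(−rT) = (93.2563 − 88.65) × 0.967813 = 4.4580
Short position value = −(long value) = -CHF 4.46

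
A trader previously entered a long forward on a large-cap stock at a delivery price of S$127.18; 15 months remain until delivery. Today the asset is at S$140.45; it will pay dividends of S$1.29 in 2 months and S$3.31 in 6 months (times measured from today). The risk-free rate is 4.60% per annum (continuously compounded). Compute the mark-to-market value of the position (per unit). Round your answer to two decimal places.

S$15.86

PV(remaining dividends) I = 1.29·e^(−0.0460·2/12) + 3.31·e^(−0.0460·6/12) = 4.5149
Current forward F = (S − I)·e^(rT) = (140.45 − 4.5149)·e^(0.0460·15/12) = 135.9351 × 1.059185 = 143.9804
Value (long) = (F − K)·e^(−rT) = (143.9804 − 127.18) × 0.944122 = 15.8616
Value = S$15.86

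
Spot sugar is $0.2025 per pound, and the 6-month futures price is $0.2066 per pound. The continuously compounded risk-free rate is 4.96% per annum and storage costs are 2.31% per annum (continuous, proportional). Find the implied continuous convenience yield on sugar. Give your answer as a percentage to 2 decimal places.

3.26%

F = S·e^((r+u−y)T) ⇒ (r+u−y) = ln(F/S)/T
ln(0.2066/0.2025) = 0.020045; /T ⇒ 0.040090
y = r + u − ln(F/S)/T = 0.0496 + 0.0231 − 0.040090 = 0.032610
y = 3.26%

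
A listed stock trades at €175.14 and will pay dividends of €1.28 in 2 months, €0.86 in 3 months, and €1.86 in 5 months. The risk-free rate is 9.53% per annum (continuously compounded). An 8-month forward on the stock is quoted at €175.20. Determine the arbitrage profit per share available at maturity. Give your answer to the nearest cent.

PV(dividends) I = 1.28·e^(−0.0953·2/12) + 0.86·e^(−0.0953·3/12) + 1.86·e^(−0.0953·5/12) = 3.8872
Fair forward F* = (S − I)·e^(rT) = (175.14 − 3.8872)·e^0.063533 = 171.2528 × 1.065595 = 182.4861
Market €175.20 < fair 182.4861: forward underpriced → reverse cash-and-carry (short the stock, invest proceeds at r, pay the dividends, go long the forward).
Profit at T = |F_mkt − F*| = |175.20 − 182.4861| = €7.29 per share

€7.29 per share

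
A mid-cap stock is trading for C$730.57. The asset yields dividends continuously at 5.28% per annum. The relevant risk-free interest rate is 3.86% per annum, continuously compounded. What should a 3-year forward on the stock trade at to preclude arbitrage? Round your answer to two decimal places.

C$700.10

F = S·e^((r − q)T) = 730.57 · e^((0.0386 − 0.0528) × 3)
= 730.57 · e^-0.042600 = 730.57 × 0.958295
F = C$700.10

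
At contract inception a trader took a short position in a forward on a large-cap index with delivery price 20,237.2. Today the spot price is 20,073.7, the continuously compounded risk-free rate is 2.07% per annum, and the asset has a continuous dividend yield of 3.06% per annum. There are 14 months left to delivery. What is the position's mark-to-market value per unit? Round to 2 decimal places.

Current fair forward for the remaining 14 months: F = S·e^((r − q)·T), (r − q) = 0.0207 − 0.0306 = -0.0099
F = 20073.7 · e^(-0.0099 × 14/12) = 20073.7 × 0.98851645 = 19843.1827
Value of long forward = (F − K)·e^(−rT) = (19843.1827 − 20237.2) · e^(−0.0207·14/12)
= -394.0173 × 0.97613928 = -384.62
Short position value = −(long value) = 384.62

384.62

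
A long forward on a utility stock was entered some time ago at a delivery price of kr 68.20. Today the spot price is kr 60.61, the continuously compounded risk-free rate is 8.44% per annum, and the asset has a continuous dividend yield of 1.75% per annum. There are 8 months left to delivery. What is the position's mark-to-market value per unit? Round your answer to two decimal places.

-kr 4.56

Current fair forward for the remaining 8 months: F = S·e^((r − q)·T), (r − q) = 0.0844 − 0.0175 = 0.0669
F = 60.61 · e^(0.0669 × 8/12) = 60.61 × 1.045610 = 63.3744
Value of long forward = (F − K)·e^(−rT) = (63.3744 − 68.20) · e^(−0.0844·8/12)
= -4.8256 × 0.945287 = -4.56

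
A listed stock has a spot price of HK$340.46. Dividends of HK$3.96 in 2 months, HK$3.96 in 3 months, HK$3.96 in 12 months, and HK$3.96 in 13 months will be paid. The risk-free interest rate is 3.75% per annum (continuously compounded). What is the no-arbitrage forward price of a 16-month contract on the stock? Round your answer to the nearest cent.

HK$341.65

PV(dividends) I = 3.96·e^(−0.0375·2/12) + 3.96·e^(−0.0375·3/12) + 3.96·e^(−0.0375·12/12) + 3.96·e^(−0.0375·13/12)
I = 3.9353 + 3.9230 + 3.8142 + 3.8023 = 15.4748
F = (S − I)·e^(rT) = (340.46 − 15.4748) · e^(0.0375·16/12)
= 324.9852 · e^0.050000 = 324.9852 × 1.051271 = HK$341.65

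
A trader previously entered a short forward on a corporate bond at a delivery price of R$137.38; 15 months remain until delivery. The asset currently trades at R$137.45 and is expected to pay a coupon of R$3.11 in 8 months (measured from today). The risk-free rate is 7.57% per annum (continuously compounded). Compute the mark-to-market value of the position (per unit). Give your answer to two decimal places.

-R$9.52

PV(remaining coupons) I = 3.11·e^(−0.0757·8/12) = 2.9569
Current forward F = (S − I)·e^(rT) = (137.45 − 2.9569)·e^(0.0757·15/12) = 134.4931 × 1.099247 = 147.8411
Value (long) = (F − K)·e^(−rT) = (147.8411 − 137.38) × 0.909714 = 9.5166
Short position value = −(long value) = -R$9.52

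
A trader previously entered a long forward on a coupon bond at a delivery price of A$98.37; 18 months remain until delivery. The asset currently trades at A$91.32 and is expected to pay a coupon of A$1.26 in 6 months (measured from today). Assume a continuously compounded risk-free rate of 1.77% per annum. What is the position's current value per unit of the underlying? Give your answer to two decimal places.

PV(remaining coupons) I = 1.26·e^(−0.0177·6/12) = 1.2489
Current forward F = (S − I)·e^(rT) = (91.32 − 1.2489)·e^(0.0177·18/12) = 90.0711 × 1.026906 = 92.4946
Value (long) = (F − K)·e^(−rT) = (92.4946 − 98.37) × 0.973799 = -5.7215
Value = -A$5.72

-A$5.72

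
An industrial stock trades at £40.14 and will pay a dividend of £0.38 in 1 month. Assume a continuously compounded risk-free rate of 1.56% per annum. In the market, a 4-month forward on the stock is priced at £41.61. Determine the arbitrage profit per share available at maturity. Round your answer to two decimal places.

£1.64 per share

PV(dividends) I = 0.38·e^(−0.0156·1/12) = 0.3795
Fair forward F* = (S − I)·e^(rT) = (40.14 − 0.3795)·e^0.005200 = 39.7605 × 1.005214 = 39.9678
Market £41.61 > fair 39.9678: forward overpriced → cash-and-carry (borrow at r, buy the stock and collect the dividends, short the forward).
Profit at T = |F_mkt − F*| = |41.61 − 39.9678| = £1.64 per share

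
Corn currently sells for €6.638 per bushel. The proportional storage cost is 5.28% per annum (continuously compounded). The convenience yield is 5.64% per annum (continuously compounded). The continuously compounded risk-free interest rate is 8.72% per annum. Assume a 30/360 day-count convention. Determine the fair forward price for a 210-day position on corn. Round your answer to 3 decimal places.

Net carry = r + u − y = 0.0872 + 0.0528 − 0.0564 = 0.0836
F = S·e^((r+u−y)T) = 6.638 · e^(0.0836 × 210/360) = 6.638 · e^0.048767
= 6.638 × 1.049976 = €6.970 per bushel

€6.970 per bushel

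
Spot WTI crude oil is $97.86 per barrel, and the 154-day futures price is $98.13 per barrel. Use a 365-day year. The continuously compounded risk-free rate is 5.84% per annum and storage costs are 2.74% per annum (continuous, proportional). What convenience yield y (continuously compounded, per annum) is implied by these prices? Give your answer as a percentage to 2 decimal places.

7.93%

F = S·e^((r+u−y)T) ⇒ (r+u−y) = ln(F/S)/T
ln(98.13/97.86) = 0.002755; /T ⇒ 0.006530
y = r + u − ln(F/S)/T = 0.0584 + 0.0274 − 0.006530 = 0.079270
y = 7.93%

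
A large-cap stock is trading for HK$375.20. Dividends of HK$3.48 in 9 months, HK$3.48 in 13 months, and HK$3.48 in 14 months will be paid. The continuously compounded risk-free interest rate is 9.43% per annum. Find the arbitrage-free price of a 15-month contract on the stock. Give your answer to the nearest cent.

HK$411.45

PV(dividends) I = 3.48·e^(−0.0943·9/12) + 3.48·e^(−0.0943·13/12) + 3.48·e^(−0.0943·14/12)
I = 3.2424 + 3.1420 + 3.1175 = 9.5019
F = (S − I)·e^(rT) = (375.20 − 9.5019) · e^(0.0943·15/12)
= 365.6981 · e^0.117875 = 365.6981 × 1.125103 = HK$411.45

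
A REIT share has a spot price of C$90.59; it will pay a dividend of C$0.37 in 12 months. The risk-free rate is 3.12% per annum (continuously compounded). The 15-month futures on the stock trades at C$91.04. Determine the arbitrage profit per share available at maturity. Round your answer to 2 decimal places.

C$2.78 per share

PV(dividends) I = 0.37·e^(−0.0312·12/12) = 0.3586
Fair futures F* = (S − I)·e^(rT) = (90.59 − 0.3586)·e^0.039000 = 90.2314 × 1.039770 = 93.8199
Market C$91.04 < fair 93.8199: forward underpriced → reverse cash-and-carry (short the stock, invest proceeds at r, pay the dividends, go long the forward).
Profit at T = |F_mkt − F*| = |91.04 − 93.8199| = C$2.78 per share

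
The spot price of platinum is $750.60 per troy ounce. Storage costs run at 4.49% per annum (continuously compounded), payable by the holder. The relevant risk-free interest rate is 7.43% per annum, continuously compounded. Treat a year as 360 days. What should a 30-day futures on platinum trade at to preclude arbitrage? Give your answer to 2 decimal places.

Net carry = r + u − y = 0.0743 + 0.0449 − 0.0000 = 0.1192
F = S·e^((r+u−y)T) = 750.60 · e^(0.1192 × 30/360) = 750.60 · e^0.009933
= 750.60 × 1.009982 = $758.09 per troy ounce

$758.09 per troy ounce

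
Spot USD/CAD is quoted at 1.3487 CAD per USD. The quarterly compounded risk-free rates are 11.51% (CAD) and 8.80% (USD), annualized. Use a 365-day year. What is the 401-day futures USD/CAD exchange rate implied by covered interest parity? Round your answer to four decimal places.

By covered interest parity, F = S · (1+r_CAD/4)^(4T) / (1+r_USD/4)^(4T)
= 1.3487 × 1.132771 / 1.100353 = 1.3487 × 1.029461
F = 1.3884 CAD per USD

1.3884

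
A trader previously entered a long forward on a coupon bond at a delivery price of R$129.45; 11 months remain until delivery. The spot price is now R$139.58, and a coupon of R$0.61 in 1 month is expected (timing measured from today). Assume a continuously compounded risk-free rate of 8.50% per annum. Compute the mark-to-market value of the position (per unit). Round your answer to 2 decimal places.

R$19.23

PV(remaining coupons) I = 0.61·e^(−0.0850·1/12) = 0.6057
Current forward F = (S − I)·e^(rT) = (139.58 − 0.6057)·e^(0.0850·11/12) = 138.9743 × 1.081033 = 150.2358
Value (long) = (F − K)·e^(−rT) = (150.2358 − 129.45) × 0.925042 = 19.2277
Value = R$19.23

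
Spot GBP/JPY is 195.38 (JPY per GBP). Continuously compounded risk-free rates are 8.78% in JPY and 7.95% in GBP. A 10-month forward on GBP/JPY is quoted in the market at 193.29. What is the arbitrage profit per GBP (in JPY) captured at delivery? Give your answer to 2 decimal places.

Fair forward: F* = S·e^(carry·T), with carry = (r_JPY − r_GBP) = 0.0878 − 0.0795 = 0.0083
F* = 195.38 · e^(0.0083 × 10/12) = 195.38 · e^0.006917 = 195.38 × 1.006941 = 196.7361
Market 193.29 < fair 196.7361: forward underpriced → reverse cash-and-carry (short spot, go long the forward).
At maturity, profit = |F_mkt − F*| = |193.29 − 196.7361| = 3.45 per GBP (in JPY)

3.45 per GBP (in JPY)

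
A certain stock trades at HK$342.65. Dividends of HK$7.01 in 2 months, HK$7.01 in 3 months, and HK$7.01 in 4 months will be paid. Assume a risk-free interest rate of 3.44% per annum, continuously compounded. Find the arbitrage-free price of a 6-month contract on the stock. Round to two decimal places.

HK$327.38

PV(dividends) I = 7.01·e^(−0.0344·2/12) + 7.01·e^(−0.0344·3/12) + 7.01·e^(−0.0344·4/12)
I = 6.9699 + 6.9500 + 6.9301 = 20.8500
F = (S − I)·e^(rT) = (342.65 − 20.8500) · e^(0.0344·6/12)
= 321.8000 · e^0.017200 = 321.8000 × 1.017349 = HK$327.38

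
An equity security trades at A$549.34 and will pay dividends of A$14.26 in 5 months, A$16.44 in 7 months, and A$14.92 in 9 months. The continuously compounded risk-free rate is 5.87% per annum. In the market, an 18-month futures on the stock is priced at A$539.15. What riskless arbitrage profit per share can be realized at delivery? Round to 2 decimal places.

A$12.62 per share

PV(dividends) I = 14.26·e^(−0.0587·5/12) + 16.44·e^(−0.0587·7/12) + 14.92·e^(−0.0587·9/12) = 44.0794
Fair futures F* = (S − I)·e^(rT) = (549.34 − 44.0794)·e^0.088050 = 505.2606 × 1.092043 = 551.7663
Market A$539.15 < fair 551.7663: forward underpriced → reverse cash-and-carry (short the stock, invest proceeds at r, pay the dividends, go long the forward).
Profit at T = |F_mkt − F*| = |539.15 − 551.7663| = A$12.62 per share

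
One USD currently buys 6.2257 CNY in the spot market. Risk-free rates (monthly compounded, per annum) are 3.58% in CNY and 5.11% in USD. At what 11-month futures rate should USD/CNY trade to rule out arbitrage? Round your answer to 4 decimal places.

By covered interest parity, F = S · (1+r_CNY/12)^(12T) / (1+r_USD/12)^(12T)
= 6.2257 × 1.033311 / 1.047852 = 6.2257 × 0.986123
F = 6.1393 CNY per USD

6.1393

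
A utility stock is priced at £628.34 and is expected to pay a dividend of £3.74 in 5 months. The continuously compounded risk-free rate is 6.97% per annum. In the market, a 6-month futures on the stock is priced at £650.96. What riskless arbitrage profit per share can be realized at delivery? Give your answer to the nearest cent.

£4.10 per share

PV(dividends) I = 3.74·e^(−0.0697·5/12) = 3.6329
Fair futures F* = (S − I)·e^(rT) = (628.34 − 3.6329)·e^0.034850 = 624.7071 × 1.035464 = 646.8617
Market £650.96 > fair 646.8617: forward overpriced → cash-and-carry (borrow at r, buy the stock and collect the dividends, short the forward).
Profit at T = |F_mkt − F*| = |650.96 − 646.8617| = £4.10 per share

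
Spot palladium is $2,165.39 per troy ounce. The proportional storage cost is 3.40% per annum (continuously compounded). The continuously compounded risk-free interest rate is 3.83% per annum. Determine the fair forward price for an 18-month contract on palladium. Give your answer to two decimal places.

Net carry = r + u − y = 0.0383 + 0.0340 − 0.0000 = 0.0723
F = S·e^((r+u−y)T) = 2165.39 · e^(0.0723 × 18/12) = 2165.39 · e^0.10845000
= 2165.39 × 1.11454918 = $2,413.43 per troy ounce

$2,413.43 per troy ounce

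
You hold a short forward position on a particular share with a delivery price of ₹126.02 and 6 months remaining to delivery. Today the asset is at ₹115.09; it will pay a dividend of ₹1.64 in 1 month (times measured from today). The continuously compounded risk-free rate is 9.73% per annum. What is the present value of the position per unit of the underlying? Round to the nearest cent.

PV(remaining dividends) I = 1.64·e^(−0.0973·1/12) = 1.6268
Current forward F = (S − I)·e^(rT) = (115.09 − 1.6268)·e^(0.0973·6/12) = 113.4632 × 1.049853 = 119.1197
Value (long) = (F − K)·e^(−rT) = (119.1197 − 126.02) × 0.952514 = -6.5726
Short position value = −(long value) = ₹6.57

₹6.57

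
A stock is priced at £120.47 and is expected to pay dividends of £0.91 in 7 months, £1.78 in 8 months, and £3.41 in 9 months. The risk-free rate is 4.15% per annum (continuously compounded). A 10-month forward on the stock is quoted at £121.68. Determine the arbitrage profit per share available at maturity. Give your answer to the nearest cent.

£3.10 per share

PV(dividends) I = 0.91·e^(−0.0415·7/12) + 1.78·e^(−0.0415·8/12) + 3.41·e^(−0.0415·9/12) = 5.9252
Fair forward F* = (S − I)·e^(rT) = (120.47 − 5.9252)·e^0.034583 = 114.5448 × 1.035188 = 118.5754
Market £121.68 > fair 118.5754: forward overpriced → cash-and-carry (borrow at r, buy the stock and collect the dividends, short the forward).
Profit at T = |F_mkt − F*| = |121.68 − 118.5754| = £3.10 per share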